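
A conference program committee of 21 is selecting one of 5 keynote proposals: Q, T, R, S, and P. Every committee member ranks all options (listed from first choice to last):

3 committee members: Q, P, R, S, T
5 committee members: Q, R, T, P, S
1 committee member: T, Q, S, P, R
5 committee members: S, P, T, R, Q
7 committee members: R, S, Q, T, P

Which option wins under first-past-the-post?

First-place votes: Q 8, T 1, R 7, S 5, P 0.
Q has the most first-place votes.

Q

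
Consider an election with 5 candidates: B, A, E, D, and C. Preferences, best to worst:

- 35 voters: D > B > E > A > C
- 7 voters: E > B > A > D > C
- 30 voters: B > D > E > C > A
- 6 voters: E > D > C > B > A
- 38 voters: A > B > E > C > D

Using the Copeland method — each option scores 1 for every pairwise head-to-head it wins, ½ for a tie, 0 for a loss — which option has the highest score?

B: beats A, E, D, and C → score 4.
A: beats C; loses to B, E, and D → score 1.
E: beats A and C; loses to B and D → score 2.
D: beats A, E, and C; loses to B → score 3.
C: loses to B, A, E, and D → score 0.
B has the best pairwise record.

B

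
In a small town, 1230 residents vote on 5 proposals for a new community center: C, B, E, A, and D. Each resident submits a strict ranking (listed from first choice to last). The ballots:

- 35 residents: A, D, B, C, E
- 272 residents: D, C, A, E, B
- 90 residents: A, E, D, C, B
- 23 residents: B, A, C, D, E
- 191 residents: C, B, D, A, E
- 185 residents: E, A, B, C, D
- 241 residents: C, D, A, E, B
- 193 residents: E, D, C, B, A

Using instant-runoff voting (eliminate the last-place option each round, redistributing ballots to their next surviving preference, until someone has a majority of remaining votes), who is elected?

C

Round 1: C 432, B 23, E 378, A 125, D 272. Eliminate B.
Round 2: C 432, E 378, A 148, D 272. Eliminate A.
Round 3: C 455, E 468, D 307. Eliminate D.
Round 4: C 762, E 468. C has a majority.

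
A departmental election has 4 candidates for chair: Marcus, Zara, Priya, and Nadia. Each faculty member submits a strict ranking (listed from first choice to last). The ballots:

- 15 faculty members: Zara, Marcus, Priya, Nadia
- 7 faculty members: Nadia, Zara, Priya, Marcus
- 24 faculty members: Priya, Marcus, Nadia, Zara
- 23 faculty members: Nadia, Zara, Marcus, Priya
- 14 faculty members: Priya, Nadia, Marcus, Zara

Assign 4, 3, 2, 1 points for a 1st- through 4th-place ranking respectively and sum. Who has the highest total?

Nadia

Marcus: 15·3 + 7·1 + 24·3 + 23·2 + 14·2 = 198
Zara: 15·4 + 7·3 + 24·1 + 23·3 + 14·1 = 188
Priya: 15·2 + 7·2 + 24·4 + 23·1 + 14·4 = 219
Nadia: 15·1 + 7·4 + 24·2 + 23·4 + 14·3 = 225
Nadia has the highest Borda score (225).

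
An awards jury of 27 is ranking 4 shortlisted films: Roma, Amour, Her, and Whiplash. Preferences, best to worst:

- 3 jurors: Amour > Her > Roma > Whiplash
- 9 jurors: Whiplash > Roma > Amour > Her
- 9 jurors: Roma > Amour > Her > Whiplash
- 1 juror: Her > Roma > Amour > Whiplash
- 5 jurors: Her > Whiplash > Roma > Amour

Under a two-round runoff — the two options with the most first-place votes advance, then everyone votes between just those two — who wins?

Whiplash

Round 1 first-place votes: Roma 9, Amour 3, Her 6, Whiplash 9.
Roma and Whiplash advance.
Runoff: Roma is preferred to Whiplash by 13 voters; Whiplash by 14.
Whiplash wins the runoff.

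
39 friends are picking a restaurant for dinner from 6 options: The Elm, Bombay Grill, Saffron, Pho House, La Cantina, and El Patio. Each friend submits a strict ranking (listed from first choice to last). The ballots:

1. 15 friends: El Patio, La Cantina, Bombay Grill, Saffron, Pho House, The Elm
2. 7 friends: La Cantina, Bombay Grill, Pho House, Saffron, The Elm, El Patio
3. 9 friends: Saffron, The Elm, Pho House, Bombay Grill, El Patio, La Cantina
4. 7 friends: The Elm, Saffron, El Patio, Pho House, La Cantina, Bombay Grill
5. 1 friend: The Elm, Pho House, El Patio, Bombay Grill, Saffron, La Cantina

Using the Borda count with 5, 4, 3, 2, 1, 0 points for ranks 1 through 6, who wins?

Saffron

The Elm: 15·0 + 7·1 + 9·4 + 7·5 + 1·5 = 83
Bombay Grill: 15·3 + 7·4 + 9·2 + 7·0 + 1·2 = 93
Saffron: 15·2 + 7·2 + 9·5 + 7·4 + 1·1 = 118
Pho House: 15·1 + 7·3 + 9·3 + 7·2 + 1·4 = 81
La Cantina: 15·4 + 7·5 + 9·0 + 7·1 + 1·0 = 102
El Patio: 15·5 + 7·0 + 9·1 + 7·3 + 1·3 = 108
Saffron has the highest Borda score (118).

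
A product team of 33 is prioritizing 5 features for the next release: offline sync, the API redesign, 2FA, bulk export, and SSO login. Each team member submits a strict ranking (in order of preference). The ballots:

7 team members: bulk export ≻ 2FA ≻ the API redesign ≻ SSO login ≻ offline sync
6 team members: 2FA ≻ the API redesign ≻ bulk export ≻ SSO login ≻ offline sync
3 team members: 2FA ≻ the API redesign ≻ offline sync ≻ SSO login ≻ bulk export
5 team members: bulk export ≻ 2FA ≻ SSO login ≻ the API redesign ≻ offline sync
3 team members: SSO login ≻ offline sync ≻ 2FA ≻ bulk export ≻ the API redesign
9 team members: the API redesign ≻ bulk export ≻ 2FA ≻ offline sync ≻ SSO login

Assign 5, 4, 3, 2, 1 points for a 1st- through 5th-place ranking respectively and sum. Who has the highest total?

offline sync: 7·1 + 6·1 + 3·3 + 5·1 + 3·4 + 9·2 = 57
the API redesign: 7·3 + 6·4 + 3·4 + 5·2 + 3·1 + 9·5 = 115
2FA: 7·4 + 6·5 + 3·5 + 5·4 + 3·3 + 9·3 = 129
bulk export: 7·5 + 6·3 + 3·1 + 5·5 + 3·2 + 9·4 = 123
SSO login: 7·2 + 6·2 + 3·2 + 5·3 + 3·5 + 9·1 = 71
2FA has the highest Borda score (129).

2FA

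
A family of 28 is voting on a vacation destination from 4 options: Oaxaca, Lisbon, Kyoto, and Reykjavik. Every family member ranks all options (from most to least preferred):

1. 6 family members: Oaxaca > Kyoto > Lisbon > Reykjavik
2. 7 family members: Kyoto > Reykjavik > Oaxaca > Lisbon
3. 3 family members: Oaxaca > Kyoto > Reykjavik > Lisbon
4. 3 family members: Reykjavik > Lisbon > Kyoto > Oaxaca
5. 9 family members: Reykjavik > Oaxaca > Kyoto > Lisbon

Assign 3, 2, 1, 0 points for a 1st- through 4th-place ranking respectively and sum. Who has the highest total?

Reykjavik

Oaxaca: 6·3 + 7·1 + 3·3 + 3·0 + 9·2 = 52
Lisbon: 6·1 + 7·0 + 3·0 + 3·2 + 9·0 = 12
Kyoto: 6·2 + 7·3 + 3·2 + 3·1 + 9·1 = 51
Reykjavik: 6·0 + 7·2 + 3·1 + 3·3 + 9·3 = 53
Reykjavik has the highest Borda score (53).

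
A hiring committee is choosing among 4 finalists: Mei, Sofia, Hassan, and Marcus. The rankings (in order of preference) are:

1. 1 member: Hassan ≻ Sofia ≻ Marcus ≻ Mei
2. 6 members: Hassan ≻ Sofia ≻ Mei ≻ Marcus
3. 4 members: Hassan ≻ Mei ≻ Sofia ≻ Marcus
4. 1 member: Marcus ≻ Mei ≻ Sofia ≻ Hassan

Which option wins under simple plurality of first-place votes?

First-place votes: Mei 0, Sofia 0, Hassan 11, Marcus 1.
Hassan has the most first-place votes.

Hassan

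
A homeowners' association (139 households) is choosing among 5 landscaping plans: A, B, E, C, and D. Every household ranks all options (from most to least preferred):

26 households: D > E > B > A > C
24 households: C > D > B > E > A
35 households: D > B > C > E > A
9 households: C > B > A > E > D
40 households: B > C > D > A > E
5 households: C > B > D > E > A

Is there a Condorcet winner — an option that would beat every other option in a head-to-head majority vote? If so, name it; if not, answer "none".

Checking pairwise contests:
B beats A 139–0.
D beats B 85–54.
B beats E 113–26.
B beats C 101–38.
C beats D 78–61.
Every option loses at least one head-to-head, so there is no Condorcet winner.

none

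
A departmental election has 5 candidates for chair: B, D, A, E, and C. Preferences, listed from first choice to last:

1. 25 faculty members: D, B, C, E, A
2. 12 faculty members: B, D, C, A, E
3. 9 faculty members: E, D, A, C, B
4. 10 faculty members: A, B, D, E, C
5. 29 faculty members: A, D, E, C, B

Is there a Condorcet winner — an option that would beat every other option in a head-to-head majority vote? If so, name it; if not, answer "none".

D

D vs B: 63–22 for D.
D vs A: 46–39 for D.
D vs E: 76–9 for D.
D vs C: 85–0 for D.
D beats every other option head-to-head.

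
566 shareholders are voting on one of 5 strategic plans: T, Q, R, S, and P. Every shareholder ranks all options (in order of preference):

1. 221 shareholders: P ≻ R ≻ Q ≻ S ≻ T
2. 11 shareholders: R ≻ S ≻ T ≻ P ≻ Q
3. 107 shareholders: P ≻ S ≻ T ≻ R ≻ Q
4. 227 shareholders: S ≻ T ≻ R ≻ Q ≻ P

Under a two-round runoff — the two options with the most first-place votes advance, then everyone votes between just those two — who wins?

Round 1 first-place votes: T 0, Q 0, R 11, S 227, P 328.
P and S advance.
Runoff: P is preferred to S by 328 voters; S by 238.
P wins the runoff.

P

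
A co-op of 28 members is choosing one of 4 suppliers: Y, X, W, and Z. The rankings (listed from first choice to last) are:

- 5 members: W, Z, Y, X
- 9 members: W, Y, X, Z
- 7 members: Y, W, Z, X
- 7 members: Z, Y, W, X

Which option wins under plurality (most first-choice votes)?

W

First-place votes: Y 7, X 0, W 14, Z 7.
W has the most first-place votes.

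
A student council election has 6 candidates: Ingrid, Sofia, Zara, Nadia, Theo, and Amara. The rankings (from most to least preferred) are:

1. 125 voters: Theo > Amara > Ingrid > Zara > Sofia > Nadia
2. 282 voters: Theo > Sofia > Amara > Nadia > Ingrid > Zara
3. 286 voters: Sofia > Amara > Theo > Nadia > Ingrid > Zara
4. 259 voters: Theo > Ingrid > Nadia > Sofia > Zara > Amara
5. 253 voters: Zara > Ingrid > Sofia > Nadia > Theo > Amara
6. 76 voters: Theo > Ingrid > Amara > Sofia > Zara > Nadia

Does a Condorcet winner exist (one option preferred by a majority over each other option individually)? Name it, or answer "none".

Theo

Theo vs Ingrid: 1028–253 for Theo.
Theo vs Sofia: 742–539 for Theo.
Theo vs Zara: 1028–253 for Theo.
Theo vs Nadia: 1028–253 for Theo.
Theo vs Amara: 995–286 for Theo.
Theo beats every other option head-to-head.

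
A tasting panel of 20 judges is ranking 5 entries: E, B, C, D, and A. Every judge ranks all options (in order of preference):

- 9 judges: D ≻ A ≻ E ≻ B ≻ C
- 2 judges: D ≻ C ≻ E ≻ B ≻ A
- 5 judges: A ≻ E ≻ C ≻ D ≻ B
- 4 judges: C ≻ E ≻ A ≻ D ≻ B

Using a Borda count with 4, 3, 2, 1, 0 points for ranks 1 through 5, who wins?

A

E: 9·2 + 2·2 + 5·3 + 4·3 = 49
B: 9·1 + 2·1 + 5·0 + 4·0 = 11
C: 9·0 + 2·3 + 5·2 + 4·4 = 32
D: 9·4 + 2·4 + 5·1 + 4·1 = 53
A: 9·3 + 2·0 + 5·4 + 4·2 = 55
A has the highest Borda score (55).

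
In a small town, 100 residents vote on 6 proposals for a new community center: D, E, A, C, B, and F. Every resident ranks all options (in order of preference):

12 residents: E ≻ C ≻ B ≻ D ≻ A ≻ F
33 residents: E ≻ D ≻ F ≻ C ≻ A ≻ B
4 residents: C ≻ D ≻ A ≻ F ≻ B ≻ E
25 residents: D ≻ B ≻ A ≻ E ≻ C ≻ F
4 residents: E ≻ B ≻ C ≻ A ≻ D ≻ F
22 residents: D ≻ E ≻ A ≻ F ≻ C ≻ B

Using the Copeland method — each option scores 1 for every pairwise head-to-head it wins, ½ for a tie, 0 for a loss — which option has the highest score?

D

D: beats E, A, C, B, and F → score 5.
E: beats A, C, B, and F; loses to D → score 4.
A: beats B and F; loses to D, E, and C → score 2.
C: beats A and B; loses to D, E, and F → score 2.
B: loses to D, E, A, C, and F → score 0.
F: beats C and B; loses to D, E, and A → score 2.
D has the best pairwise record.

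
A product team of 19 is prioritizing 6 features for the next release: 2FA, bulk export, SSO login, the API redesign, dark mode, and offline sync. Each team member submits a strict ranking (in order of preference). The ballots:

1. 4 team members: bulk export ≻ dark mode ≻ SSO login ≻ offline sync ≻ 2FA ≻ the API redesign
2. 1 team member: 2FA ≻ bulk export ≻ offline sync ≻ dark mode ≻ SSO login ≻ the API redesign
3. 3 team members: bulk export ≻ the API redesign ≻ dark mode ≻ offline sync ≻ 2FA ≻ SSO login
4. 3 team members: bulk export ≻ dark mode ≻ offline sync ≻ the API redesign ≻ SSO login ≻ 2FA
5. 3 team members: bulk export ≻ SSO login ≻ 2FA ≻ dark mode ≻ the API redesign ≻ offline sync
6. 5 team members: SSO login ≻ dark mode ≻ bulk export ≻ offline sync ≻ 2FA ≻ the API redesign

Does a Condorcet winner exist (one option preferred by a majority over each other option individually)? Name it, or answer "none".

bulk export vs 2FA: 18–1 for bulk export.
bulk export vs SSO login: 14–5 for bulk export.
bulk export vs the API redesign: 19–0 for bulk export.
bulk export vs dark mode: 14–5 for bulk export.
bulk export vs offline sync: 19–0 for bulk export.
bulk export beats every other option head-to-head.

bulk export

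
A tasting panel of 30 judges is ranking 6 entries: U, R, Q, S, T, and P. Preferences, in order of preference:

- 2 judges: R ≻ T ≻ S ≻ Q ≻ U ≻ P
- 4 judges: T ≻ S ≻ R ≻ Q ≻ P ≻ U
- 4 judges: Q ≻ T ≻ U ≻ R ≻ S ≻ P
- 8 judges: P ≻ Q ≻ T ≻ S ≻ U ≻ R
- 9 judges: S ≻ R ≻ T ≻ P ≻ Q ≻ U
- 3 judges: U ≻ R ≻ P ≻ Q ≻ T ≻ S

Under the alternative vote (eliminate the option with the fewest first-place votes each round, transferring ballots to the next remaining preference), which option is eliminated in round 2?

U

Round 1: U 3, R 2, Q 4, S 9, T 4, P 8. Eliminate R.
Round 2: U 3, Q 4, S 9, T 6, P 8. Eliminate U.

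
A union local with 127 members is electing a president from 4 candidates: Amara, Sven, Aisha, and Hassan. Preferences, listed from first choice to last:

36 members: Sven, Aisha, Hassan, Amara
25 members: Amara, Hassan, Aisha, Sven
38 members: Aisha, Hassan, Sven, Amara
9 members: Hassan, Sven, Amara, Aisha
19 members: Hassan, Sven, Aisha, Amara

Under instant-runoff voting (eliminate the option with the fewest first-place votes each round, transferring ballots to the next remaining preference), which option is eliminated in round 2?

Sven

Round 1: Amara 25, Sven 36, Aisha 38, Hassan 28. Eliminate Amara.
Round 2: Sven 36, Aisha 38, Hassan 53. Eliminate Sven.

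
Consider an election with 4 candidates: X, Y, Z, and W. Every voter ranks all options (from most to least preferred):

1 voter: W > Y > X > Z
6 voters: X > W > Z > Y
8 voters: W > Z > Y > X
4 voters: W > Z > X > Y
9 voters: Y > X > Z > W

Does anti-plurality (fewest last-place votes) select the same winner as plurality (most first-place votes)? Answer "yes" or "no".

Anti-plurality — last-place votes: X 8, Y 10, Z 1, W 9. Winner: Z.
Plurality — first-place votes: X 6, Y 9, Z 0, W 13. Winner: W.
The two methods disagree.

no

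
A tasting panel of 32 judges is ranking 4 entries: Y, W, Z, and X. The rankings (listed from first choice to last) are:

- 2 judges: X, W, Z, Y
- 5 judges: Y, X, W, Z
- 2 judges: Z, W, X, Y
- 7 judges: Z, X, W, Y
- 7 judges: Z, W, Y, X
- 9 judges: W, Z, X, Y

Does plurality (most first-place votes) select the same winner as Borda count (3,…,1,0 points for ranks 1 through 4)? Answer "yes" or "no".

yes

Plurality — first-place votes: Y 5, W 9, Z 16, X 2. Winner: Z.
Borda — scores: Y 22, W 61, Z 68, X 41. Winner: Z.
The two methods agree.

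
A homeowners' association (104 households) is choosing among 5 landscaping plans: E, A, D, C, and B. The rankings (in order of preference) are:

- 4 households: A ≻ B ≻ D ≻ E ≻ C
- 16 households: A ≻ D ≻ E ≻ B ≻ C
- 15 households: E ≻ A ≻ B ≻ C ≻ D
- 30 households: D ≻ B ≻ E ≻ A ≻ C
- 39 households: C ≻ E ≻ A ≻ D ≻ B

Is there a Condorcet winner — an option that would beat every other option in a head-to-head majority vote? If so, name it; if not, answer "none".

E vs A: 84–20 for E.
E vs D: 54–50 for E.
E vs C: 65–39 for E.
E vs B: 70–34 for E.
E beats every other option head-to-head.

E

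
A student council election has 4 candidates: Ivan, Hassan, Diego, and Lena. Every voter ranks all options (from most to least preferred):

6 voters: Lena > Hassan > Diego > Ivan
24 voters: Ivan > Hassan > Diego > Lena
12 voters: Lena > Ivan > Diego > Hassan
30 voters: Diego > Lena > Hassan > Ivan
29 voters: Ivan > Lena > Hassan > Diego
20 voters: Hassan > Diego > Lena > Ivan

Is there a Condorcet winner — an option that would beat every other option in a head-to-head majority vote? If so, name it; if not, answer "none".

none

Checking pairwise contests:
Lena beats Ivan 68–53.
Ivan beats Hassan 65–56.
Ivan beats Diego 65–56.
Diego beats Lena 74–47.
Every option loses at least one head-to-head, so there is no Condorcet winner.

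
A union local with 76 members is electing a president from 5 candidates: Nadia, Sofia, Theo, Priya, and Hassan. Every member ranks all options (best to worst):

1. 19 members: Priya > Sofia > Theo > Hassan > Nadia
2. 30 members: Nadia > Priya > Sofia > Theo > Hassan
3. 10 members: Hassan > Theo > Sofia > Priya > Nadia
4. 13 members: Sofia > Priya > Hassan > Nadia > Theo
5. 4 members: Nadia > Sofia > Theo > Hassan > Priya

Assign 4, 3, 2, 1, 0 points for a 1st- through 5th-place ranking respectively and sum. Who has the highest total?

Priya

Nadia: 19·0 + 30·4 + 10·0 + 13·1 + 4·4 = 149
Sofia: 19·3 + 30·2 + 10·2 + 13·4 + 4·3 = 201
Theo: 19·2 + 30·1 + 10·3 + 13·0 + 4·2 = 106
Priya: 19·4 + 30·3 + 10·1 + 13·3 + 4·0 = 215
Hassan: 19·1 + 30·0 + 10·4 + 13·2 + 4·1 = 89
Priya has the highest Borda score (215).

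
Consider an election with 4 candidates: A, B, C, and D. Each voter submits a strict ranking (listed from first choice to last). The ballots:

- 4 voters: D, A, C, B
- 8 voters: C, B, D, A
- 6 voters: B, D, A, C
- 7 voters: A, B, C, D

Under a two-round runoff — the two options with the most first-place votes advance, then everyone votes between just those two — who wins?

A

Round 1 first-place votes: A 7, B 6, C 8, D 4.
C and A advance.
Runoff: C is preferred to A by 8 voters; A by 17.
A wins the runoff.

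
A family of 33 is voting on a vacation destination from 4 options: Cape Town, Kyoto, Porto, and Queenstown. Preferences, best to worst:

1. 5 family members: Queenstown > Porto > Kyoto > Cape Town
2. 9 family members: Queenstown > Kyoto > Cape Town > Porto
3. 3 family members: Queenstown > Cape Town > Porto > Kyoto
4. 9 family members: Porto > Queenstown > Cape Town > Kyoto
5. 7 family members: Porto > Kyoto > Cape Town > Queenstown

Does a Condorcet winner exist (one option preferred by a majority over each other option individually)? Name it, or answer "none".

Queenstown vs Cape Town: 26–7 for Queenstown.
Queenstown vs Kyoto: 26–7 for Queenstown.
Queenstown vs Porto: 17–16 for Queenstown.
Queenstown beats every other option head-to-head.

Queenstown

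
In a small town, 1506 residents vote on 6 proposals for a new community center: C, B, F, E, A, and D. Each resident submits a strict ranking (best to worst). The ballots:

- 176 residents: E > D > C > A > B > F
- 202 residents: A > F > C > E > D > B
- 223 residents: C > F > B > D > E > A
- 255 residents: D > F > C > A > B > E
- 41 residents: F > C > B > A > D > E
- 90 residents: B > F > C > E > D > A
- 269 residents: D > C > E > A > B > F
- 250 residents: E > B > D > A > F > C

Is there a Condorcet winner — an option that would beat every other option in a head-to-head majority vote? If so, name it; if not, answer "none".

D

D vs C: 950–556 for D.
D vs B: 902–604 for D.
D vs F: 950–556 for D.
D vs E: 788–718 for D.
D vs A: 1263–243 for D.
D beats every other option head-to-head.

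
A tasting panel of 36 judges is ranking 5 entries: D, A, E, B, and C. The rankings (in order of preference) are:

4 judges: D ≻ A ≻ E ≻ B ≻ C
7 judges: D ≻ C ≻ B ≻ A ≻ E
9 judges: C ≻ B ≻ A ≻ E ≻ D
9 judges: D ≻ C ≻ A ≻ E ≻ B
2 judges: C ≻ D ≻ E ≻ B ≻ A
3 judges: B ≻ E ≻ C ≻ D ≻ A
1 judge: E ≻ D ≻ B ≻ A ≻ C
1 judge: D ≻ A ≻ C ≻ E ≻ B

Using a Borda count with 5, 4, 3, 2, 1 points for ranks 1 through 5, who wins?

C

D: 4·5 + 7·5 + 9·1 + 9·5 + 2·4 + 3·2 + 1·4 + 1·5 = 132
A: 4·4 + 7·2 + 9·3 + 9·3 + 2·1 + 3·1 + 1·2 + 1·4 = 95
E: 4·3 + 7·1 + 9·2 + 9·2 + 2·3 + 3·4 + 1·5 + 1·2 = 80
B: 4·2 + 7·3 + 9·4 + 9·1 + 2·2 + 3·5 + 1·3 + 1·1 = 97
C: 4·1 + 7·4 + 9·5 + 9·4 + 2·5 + 3·3 + 1·1 + 1·3 = 136
C has the highest Borda score (136).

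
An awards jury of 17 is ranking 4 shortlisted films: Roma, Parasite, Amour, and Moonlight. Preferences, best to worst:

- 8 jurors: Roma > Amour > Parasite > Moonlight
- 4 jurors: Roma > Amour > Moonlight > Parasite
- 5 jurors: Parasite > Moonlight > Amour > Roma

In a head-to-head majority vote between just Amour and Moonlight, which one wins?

Amour

Voters preferring Amour to Moonlight: 12; preferring Moonlight to Amour: 5.
Amour wins the head-to-head.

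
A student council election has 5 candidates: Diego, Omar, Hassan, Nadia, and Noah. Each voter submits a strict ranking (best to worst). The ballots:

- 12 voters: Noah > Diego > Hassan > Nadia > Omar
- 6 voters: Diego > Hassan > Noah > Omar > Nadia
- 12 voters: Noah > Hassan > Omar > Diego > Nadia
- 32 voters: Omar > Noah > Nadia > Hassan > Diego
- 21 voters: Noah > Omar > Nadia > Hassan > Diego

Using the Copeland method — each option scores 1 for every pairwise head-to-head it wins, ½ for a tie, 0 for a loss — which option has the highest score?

Noah

Diego: loses to Omar, Hassan, Nadia, and Noah → score 0.
Omar: beats Diego, Hassan, and Nadia; loses to Noah → score 3.
Hassan: beats Diego; loses to Omar, Nadia, and Noah → score 1.
Nadia: beats Diego and Hassan; loses to Omar and Noah → score 2.
Noah: beats Diego, Omar, Hassan, and Nadia → score 4.
Noah has the best pairwise record.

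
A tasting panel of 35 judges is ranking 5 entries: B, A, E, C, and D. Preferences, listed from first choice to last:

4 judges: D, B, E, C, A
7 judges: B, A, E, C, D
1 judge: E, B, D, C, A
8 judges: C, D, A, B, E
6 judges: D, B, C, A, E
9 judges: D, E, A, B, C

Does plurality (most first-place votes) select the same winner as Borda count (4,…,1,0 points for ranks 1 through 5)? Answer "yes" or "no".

Plurality — first-place votes: B 7, A 0, E 1, C 8, D 19. Winner: D.
Borda — scores: B 78, A 61, E 53, C 56, D 102. Winner: D.
The two methods agree.

yes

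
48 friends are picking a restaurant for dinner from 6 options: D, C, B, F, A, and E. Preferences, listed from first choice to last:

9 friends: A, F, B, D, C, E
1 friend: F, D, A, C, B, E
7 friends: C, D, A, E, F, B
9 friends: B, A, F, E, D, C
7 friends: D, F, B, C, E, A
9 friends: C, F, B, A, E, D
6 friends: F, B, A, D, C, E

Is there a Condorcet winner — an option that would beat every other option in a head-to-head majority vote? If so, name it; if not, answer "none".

Checking pairwise contests:
B beats D 33–15.
D beats C 32–16.
F beats B 39–9.
A beats F 25–23.
B beats A 31–17.
D beats E 30–18.
Every option loses at least one head-to-head, so there is no Condorcet winner.

none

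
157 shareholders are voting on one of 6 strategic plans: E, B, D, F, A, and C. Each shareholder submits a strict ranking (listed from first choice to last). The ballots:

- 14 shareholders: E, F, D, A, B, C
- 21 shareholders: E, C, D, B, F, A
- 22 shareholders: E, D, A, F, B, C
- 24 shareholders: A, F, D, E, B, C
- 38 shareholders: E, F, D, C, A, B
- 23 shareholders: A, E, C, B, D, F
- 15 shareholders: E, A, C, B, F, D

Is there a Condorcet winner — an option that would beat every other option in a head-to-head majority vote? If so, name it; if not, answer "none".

E vs B: 157–0 for E.
E vs D: 133–24 for E.
E vs F: 133–24 for E.
E vs A: 110–47 for E.
E vs C: 157–0 for E.
E beats every other option head-to-head.

E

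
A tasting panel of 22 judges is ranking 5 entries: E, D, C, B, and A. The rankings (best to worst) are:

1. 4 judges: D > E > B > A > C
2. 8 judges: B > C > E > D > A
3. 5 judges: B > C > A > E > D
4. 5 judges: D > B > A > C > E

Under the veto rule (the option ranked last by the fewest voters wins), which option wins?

B

Last-place votes: E 5, D 5, C 4, B 0, A 8.
B is ranked last by the fewest voters, so B wins.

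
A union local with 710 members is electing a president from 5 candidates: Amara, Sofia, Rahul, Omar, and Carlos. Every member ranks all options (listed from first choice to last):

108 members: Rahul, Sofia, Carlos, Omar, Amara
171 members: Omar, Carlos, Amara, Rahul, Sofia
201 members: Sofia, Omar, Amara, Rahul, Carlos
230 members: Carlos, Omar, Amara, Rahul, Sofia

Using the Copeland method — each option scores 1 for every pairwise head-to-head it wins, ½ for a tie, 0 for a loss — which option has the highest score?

Omar

Amara: beats Sofia and Rahul; loses to Omar and Carlos → score 2.
Sofia: loses to Amara, Rahul, Omar, and Carlos → score 0.
Rahul: beats Sofia; loses to Amara, Omar, and Carlos → score 1.
Omar: beats Amara, Sofia, Rahul, and Carlos → score 4.
Carlos: beats Amara, Sofia, and Rahul; loses to Omar → score 3.
Omar has the best pairwise record.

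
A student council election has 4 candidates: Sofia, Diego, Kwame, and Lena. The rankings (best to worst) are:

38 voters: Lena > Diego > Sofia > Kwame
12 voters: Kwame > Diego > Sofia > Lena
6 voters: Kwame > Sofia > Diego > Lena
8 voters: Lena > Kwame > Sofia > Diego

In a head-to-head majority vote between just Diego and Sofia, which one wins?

Voters preferring Diego to Sofia: 50; preferring Sofia to Diego: 14.
Diego wins the head-to-head.

Diego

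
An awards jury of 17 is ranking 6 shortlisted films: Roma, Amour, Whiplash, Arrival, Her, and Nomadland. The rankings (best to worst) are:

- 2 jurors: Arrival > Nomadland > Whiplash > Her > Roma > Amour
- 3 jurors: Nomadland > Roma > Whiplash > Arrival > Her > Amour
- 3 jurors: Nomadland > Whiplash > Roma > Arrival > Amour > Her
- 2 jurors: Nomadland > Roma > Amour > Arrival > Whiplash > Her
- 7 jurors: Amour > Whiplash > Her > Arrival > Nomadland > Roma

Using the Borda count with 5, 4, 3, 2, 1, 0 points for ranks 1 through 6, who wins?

Whiplash

Roma: 2·1 + 3·4 + 3·3 + 2·4 + 7·0 = 31
Amour: 2·0 + 3·0 + 3·1 + 2·3 + 7·5 = 44
Whiplash: 2·3 + 3·3 + 3·4 + 2·1 + 7·4 = 57
Arrival: 2·5 + 3·2 + 3·2 + 2·2 + 7·2 = 40
Her: 2·2 + 3·1 + 3·0 + 2·0 + 7·3 = 28
Nomadland: 2·4 + 3·5 + 3·5 + 2·5 + 7·1 = 55
Whiplash has the highest Borda score (57).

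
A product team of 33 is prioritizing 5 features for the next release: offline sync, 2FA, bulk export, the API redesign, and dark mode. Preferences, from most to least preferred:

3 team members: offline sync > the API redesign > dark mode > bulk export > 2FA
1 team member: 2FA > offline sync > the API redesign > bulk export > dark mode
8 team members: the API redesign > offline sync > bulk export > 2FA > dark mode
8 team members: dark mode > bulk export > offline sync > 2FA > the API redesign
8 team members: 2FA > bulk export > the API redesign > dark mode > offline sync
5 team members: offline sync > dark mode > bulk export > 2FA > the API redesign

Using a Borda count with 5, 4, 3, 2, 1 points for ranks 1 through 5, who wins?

offline sync: 3·5 + 1·4 + 8·4 + 8·3 + 8·1 + 5·5 = 108
2FA: 3·1 + 1·5 + 8·2 + 8·2 + 8·5 + 5·2 = 90
bulk export: 3·2 + 1·2 + 8·3 + 8·4 + 8·4 + 5·3 = 111
the API redesign: 3·4 + 1·3 + 8·5 + 8·1 + 8·3 + 5·1 = 92
dark mode: 3·3 + 1·1 + 8·1 + 8·5 + 8·2 + 5·4 = 94
bulk export has the highest Borda score (111).

bulk export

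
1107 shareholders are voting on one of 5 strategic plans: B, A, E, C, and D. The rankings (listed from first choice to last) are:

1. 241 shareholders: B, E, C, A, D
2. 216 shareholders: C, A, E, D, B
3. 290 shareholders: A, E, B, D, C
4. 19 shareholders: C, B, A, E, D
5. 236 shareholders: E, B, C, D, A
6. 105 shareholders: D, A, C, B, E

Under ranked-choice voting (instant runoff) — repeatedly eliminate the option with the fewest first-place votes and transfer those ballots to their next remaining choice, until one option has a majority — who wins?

A

Round 1: B 241, A 290, E 236, C 235, D 105. Eliminate D.
Round 2: B 241, A 395, E 236, C 235. Eliminate C.
Round 3: B 260, A 611, E 236. A has a majority.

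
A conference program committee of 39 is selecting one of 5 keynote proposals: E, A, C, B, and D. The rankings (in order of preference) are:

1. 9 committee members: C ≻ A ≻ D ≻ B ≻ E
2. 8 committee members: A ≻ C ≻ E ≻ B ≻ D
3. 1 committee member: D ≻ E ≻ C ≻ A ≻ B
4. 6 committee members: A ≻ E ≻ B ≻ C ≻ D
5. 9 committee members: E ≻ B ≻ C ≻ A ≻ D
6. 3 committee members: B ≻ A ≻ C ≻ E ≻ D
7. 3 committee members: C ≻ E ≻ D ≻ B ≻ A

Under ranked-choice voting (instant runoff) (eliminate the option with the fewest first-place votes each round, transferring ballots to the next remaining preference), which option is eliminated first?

Round 1: E 9, A 14, C 12, B 3, D 1. Eliminate D.

D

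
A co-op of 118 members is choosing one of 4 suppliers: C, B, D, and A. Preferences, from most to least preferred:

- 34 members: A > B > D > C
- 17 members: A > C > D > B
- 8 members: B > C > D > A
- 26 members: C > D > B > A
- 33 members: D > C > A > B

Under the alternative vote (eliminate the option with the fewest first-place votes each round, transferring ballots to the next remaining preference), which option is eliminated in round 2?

D

Round 1: C 26, B 8, D 33, A 51. Eliminate B.
Round 2: C 34, D 33, A 51. Eliminate D.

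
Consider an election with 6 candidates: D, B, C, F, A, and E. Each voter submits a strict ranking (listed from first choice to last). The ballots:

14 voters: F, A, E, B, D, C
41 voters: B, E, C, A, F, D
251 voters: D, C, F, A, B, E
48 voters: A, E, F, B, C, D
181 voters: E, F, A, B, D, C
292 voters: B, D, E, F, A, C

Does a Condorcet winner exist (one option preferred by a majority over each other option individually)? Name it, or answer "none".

Checking pairwise contests:
B beats D 576–251.
F beats B 494–333.
D beats C 738–89.
D beats F 543–284.
D beats A 543–284.
D beats E 543–284.
Every option loses at least one head-to-head, so there is no Condorcet winner.

none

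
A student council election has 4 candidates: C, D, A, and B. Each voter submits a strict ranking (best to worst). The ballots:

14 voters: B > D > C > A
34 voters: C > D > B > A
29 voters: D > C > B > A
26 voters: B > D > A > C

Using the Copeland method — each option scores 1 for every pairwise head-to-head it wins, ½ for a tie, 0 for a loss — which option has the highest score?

D

C: beats A and B; loses to D → score 2.
D: beats C, A, and B → score 3.
A: loses to C, D, and B → score 0.
B: beats A; loses to C and D → score 1.
D has the best pairwise record.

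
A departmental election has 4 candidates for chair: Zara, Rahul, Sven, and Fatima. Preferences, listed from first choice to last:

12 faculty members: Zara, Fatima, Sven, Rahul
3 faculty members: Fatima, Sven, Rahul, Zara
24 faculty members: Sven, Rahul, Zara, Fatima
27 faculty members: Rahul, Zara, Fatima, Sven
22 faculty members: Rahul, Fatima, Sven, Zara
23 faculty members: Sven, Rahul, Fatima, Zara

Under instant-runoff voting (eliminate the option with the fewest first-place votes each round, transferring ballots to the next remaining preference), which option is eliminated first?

Fatima

Round 1: Zara 12, Rahul 49, Sven 47, Fatima 3. Eliminate Fatima.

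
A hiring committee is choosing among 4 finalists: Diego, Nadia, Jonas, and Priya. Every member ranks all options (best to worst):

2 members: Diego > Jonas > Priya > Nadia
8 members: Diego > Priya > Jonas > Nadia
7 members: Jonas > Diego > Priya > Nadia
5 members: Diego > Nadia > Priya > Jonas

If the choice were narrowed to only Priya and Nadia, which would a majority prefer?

Voters preferring Priya to Nadia: 17; preferring Nadia to Priya: 5.
Priya wins the head-to-head.

Priya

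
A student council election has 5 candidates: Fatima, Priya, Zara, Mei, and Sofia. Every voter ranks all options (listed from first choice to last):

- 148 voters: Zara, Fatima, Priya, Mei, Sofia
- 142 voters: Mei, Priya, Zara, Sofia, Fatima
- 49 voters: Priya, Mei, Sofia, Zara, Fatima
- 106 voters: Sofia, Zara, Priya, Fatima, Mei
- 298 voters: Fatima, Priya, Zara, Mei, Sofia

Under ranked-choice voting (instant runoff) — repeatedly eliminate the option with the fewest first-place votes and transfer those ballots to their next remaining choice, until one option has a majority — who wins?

Round 1: Fatima 298, Priya 49, Zara 148, Mei 142, Sofia 106. Eliminate Priya.
Round 2: Fatima 298, Zara 148, Mei 191, Sofia 106. Eliminate Sofia.
Round 3: Fatima 298, Zara 254, Mei 191. Eliminate Mei.
Round 4: Fatima 298, Zara 445. Zara has a majority.

Zara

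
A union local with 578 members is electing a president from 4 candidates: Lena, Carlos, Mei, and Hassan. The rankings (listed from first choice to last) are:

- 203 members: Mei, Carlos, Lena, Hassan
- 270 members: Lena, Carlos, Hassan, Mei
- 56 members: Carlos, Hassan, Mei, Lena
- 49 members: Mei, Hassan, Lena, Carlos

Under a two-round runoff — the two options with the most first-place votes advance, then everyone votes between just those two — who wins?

Round 1 first-place votes: Lena 270, Carlos 56, Mei 252, Hassan 0.
Lena and Mei advance.
Runoff: Lena is preferred to Mei by 270 voters; Mei by 308.
Mei wins the runoff.

Mei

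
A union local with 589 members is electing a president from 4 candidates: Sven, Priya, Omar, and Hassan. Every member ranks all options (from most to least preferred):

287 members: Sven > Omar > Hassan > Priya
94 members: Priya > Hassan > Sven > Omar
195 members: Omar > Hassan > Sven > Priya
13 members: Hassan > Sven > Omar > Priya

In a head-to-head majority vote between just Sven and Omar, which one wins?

Voters preferring Sven to Omar: 394; preferring Omar to Sven: 195.
Sven wins the head-to-head.

Sven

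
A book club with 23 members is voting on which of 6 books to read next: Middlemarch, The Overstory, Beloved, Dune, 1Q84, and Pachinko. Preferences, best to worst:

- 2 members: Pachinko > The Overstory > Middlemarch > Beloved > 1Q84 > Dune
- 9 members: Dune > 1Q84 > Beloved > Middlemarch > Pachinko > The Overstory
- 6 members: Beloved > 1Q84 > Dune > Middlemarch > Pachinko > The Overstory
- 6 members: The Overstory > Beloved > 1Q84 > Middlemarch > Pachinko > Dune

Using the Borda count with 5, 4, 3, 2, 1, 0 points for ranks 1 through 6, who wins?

Beloved

Middlemarch: 2·3 + 9·2 + 6·2 + 6·2 = 48
The Overstory: 2·4 + 9·0 + 6·0 + 6·5 = 38
Beloved: 2·2 + 9·3 + 6·5 + 6·4 = 85
Dune: 2·0 + 9·5 + 6·3 + 6·0 = 63
1Q84: 2·1 + 9·4 + 6·4 + 6·3 = 80
Pachinko: 2·5 + 9·1 + 6·1 + 6·1 = 31
Beloved has the highest Borda score (85).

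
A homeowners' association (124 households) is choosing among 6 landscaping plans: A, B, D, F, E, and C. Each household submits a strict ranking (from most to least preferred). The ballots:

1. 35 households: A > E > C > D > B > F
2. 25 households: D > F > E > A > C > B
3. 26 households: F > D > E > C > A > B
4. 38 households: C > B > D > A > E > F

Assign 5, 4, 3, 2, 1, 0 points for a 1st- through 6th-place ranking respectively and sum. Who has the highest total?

A: 35·5 + 25·2 + 26·1 + 38·2 = 327
B: 35·1 + 25·0 + 26·0 + 38·4 = 187
D: 35·2 + 25·5 + 26·4 + 38·3 = 413
F: 35·0 + 25·4 + 26·5 + 38·0 = 230
E: 35·4 + 25·3 + 26·3 + 38·1 = 331
C: 35·3 + 25·1 + 26·2 + 38·5 = 372
D has the highest Borda score (413).

D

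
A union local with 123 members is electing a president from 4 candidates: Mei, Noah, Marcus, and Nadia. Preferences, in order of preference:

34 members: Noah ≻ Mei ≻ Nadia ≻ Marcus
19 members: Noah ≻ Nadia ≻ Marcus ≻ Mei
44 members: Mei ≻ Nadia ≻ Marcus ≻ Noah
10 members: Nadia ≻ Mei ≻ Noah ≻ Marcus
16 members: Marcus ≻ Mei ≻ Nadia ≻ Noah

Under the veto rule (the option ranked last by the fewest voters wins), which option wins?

Nadia

Last-place votes: Mei 19, Noah 60, Marcus 44, Nadia 0.
Nadia is ranked last by the fewest voters, so Nadia wins.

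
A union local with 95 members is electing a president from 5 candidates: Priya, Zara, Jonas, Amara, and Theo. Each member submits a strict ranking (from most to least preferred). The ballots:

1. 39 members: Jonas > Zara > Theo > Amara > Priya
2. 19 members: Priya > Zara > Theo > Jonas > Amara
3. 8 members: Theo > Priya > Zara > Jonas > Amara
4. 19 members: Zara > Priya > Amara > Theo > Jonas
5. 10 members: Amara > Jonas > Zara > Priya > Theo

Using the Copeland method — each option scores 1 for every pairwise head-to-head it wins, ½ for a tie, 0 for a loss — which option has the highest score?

Jonas

Priya: beats Theo; loses to Zara, Jonas, and Amara → score 1.
Zara: beats Priya, Amara, and Theo; loses to Jonas → score 3.
Jonas: beats Priya, Zara, Amara, and Theo → score 4.
Amara: beats Priya; loses to Zara, Jonas, and Theo → score 1.
Theo: beats Amara; loses to Priya, Zara, and Jonas → score 1.
Jonas has the best pairwise record.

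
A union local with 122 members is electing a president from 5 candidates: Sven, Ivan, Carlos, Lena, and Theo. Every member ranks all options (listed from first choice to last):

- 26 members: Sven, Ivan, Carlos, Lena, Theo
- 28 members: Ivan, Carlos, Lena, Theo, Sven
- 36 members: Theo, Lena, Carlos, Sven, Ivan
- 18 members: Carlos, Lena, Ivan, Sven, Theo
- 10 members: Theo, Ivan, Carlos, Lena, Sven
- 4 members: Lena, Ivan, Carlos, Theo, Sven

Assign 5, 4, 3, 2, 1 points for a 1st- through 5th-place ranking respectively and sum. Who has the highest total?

Carlos

Sven: 26·5 + 28·1 + 36·2 + 18·2 + 10·1 + 4·1 = 280
Ivan: 26·4 + 28·5 + 36·1 + 18·3 + 10·4 + 4·4 = 390
Carlos: 26·3 + 28·4 + 36·3 + 18·5 + 10·3 + 4·3 = 430
Lena: 26·2 + 28·3 + 36·4 + 18·4 + 10·2 + 4·5 = 392
Theo: 26·1 + 28·2 + 36·5 + 18·1 + 10·5 + 4·2 = 338
Carlos has the highest Borda score (430).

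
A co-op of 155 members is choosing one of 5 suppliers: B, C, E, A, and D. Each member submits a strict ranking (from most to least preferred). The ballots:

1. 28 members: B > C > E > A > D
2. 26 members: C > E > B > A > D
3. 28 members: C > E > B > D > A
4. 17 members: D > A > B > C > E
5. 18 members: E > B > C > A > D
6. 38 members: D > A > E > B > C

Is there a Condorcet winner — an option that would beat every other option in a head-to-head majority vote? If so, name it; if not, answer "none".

none

Checking pairwise contests:
E beats B 110–45.
B beats C 101–54.
C beats E 99–56.
B beats A 100–55.
B beats D 100–55.
Every option loses at least one head-to-head, so there is no Condorcet winner.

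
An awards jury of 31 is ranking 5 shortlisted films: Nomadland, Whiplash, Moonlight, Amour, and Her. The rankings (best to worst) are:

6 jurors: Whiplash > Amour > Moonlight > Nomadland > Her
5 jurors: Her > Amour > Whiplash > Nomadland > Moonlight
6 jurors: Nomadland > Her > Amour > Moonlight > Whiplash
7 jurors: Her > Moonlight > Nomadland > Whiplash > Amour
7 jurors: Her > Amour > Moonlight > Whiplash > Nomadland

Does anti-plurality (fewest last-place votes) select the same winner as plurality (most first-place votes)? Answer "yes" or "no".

no

Anti-plurality — last-place votes: Nomadland 7, Whiplash 6, Moonlight 5, Amour 7, Her 6. Winner: Moonlight.
Plurality — first-place votes: Nomadland 6, Whiplash 6, Moonlight 0, Amour 0, Her 19. Winner: Her.
The two methods disagree.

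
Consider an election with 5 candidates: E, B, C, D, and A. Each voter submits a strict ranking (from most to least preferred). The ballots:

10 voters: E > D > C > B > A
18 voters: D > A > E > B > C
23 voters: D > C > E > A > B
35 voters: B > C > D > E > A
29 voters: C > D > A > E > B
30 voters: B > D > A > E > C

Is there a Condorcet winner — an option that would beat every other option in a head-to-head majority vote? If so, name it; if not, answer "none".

D vs E: 135–10 for D.
D vs B: 80–65 for D.
D vs C: 81–64 for D.
D vs A: 145–0 for D.
D beats every other option head-to-head.

D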